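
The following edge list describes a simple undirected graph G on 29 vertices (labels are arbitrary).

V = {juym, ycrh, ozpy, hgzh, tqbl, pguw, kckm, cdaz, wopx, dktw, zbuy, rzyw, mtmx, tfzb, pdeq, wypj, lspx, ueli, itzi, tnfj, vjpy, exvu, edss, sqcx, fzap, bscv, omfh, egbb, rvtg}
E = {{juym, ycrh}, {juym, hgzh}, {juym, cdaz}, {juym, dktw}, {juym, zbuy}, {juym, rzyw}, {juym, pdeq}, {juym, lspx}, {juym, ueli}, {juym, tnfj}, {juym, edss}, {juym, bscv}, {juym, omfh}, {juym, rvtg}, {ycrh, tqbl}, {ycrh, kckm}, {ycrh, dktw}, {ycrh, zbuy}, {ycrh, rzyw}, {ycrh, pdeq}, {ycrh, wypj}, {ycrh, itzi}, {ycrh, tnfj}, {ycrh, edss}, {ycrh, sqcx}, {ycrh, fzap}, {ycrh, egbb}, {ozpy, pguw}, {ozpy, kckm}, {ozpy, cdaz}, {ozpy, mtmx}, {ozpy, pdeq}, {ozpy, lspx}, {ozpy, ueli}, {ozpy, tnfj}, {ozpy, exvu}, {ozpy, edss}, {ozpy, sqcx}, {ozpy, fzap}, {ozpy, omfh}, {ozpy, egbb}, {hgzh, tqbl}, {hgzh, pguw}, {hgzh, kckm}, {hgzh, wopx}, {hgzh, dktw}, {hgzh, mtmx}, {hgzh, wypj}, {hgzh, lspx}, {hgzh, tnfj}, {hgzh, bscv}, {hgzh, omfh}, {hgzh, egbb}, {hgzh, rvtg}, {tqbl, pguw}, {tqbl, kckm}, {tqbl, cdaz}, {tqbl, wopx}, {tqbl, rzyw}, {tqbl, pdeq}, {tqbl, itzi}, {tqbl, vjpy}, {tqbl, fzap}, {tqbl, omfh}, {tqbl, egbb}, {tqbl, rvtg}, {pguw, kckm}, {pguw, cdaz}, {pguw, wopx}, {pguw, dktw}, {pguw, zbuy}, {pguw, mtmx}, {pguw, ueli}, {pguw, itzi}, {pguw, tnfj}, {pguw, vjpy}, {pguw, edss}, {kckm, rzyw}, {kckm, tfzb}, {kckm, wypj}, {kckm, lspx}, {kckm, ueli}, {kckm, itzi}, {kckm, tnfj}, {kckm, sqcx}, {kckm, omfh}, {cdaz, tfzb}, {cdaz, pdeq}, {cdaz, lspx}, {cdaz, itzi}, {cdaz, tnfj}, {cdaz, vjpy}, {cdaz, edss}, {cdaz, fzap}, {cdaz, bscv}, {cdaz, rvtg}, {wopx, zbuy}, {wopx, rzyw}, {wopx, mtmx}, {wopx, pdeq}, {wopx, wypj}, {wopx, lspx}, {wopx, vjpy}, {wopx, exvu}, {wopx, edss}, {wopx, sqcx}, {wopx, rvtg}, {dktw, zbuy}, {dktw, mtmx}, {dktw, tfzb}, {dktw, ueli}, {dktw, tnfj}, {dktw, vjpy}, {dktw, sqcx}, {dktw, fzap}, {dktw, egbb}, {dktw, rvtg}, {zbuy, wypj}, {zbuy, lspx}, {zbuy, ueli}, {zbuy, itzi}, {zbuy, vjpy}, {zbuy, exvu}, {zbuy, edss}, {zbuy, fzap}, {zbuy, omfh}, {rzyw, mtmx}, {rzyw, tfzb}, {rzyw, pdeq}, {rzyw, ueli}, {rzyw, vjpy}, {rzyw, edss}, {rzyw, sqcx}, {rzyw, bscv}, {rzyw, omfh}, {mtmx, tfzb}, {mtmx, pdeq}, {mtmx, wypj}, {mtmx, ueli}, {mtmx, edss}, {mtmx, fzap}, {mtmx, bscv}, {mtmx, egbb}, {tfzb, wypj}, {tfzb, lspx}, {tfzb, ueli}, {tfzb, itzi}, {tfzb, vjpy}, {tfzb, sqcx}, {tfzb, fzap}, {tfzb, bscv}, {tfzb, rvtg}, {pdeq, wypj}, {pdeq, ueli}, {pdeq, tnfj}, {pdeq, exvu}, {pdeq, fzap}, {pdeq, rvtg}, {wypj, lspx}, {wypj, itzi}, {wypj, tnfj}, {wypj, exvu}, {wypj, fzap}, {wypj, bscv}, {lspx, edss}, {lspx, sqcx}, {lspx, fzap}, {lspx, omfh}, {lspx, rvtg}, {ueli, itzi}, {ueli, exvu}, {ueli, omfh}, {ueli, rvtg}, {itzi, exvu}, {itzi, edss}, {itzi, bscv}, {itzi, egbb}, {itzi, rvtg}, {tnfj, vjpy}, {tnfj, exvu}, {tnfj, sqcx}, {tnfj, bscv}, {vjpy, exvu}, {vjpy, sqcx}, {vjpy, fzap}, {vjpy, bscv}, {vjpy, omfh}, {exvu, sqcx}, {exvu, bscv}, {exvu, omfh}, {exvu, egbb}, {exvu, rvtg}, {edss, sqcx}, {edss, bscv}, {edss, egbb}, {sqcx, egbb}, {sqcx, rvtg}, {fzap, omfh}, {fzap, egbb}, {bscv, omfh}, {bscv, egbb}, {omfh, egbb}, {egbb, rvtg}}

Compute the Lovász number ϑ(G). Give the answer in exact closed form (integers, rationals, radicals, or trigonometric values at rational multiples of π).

sqrt(29)

deg(sqcx) = 14; N(sqcx) = {ycrh, ozpy, kckm, wopx, dktw, rzyw, tfzb, lspx, tnfj, vjpy, exvu, edss, egbb, rvtg}.
deg(vjpy) = 14; N(vjpy) = {tqbl, pguw, cdaz, wopx, dktw, zbuy, rzyw, tfzb, tnfj, exvu, sqcx, fzap, bscv, omfh}.
N(lspx) = {juym, ozpy, hgzh, kckm, cdaz, wopx, zbuy, tfzb, wypj, edss, sqcx, fzap, omfh, rvtg}, |N(lspx)| = 14.
N(fzap) = {ycrh, ozpy, tqbl, cdaz, dktw, zbuy, mtmx, tfzb, pdeq, wypj, lspx, vjpy, omfh, egbb}, |N(fzap)| = 14.
29-vertex 14-regular graph: Paley(29): SR with (k,λ,μ)=(14,6,7).
A has 3 distinct eigenvalues ≈ [14.0, 2.193, -3.193].
Lovász (edge-transitive): ϑ = −29·(-sqrt(29)/2 - 1/2)/((14)−(-sqrt(29)/2 - 1/2)) = sqrt(29).
= 5.385165… (decimal).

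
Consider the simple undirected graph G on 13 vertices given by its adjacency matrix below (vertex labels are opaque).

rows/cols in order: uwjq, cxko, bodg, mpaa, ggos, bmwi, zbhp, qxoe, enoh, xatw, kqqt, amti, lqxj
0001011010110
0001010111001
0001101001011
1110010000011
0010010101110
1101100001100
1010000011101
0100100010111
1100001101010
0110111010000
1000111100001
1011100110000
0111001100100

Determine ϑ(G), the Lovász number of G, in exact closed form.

N(amti) = {uwjq, bodg, mpaa, ggos, qxoe, enoh}, |N(amti)| = 6.
deg(ggos) = 6; N(ggos) = {bodg, bmwi, qxoe, xatw, kqqt, amti}.
N(uwjq) = {mpaa, bmwi, zbhp, enoh, kqqt, amti}, |N(uwjq)| = 6.
Vertex xatw has 6 neighbors: cxko, bodg, ggos, bmwi, zbhp, enoh.
G on 13 vertices is 6-regular; SR(13,6,2,3) — a Paley graph.
A has 3 distinct eigenvalues ≈ [6.0, 1.303, -2.303].
−13·(-sqrt(13)/2 - 1/2) / ((6)−(-sqrt(13)/2 - 1/2)) = sqrt(13) = ϑ(G).
Numerically 3.605551275.

sqrt(13)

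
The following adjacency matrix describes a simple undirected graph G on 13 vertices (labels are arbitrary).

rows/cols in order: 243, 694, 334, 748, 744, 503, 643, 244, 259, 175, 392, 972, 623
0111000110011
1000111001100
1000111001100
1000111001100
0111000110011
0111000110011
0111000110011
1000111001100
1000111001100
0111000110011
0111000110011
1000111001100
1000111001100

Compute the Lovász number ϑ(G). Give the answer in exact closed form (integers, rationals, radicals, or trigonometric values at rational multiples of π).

7

N(694) = {243, 744, 503, 643, 175, 392}, |N(694)| = 6.
N(392) = {694, 334, 748, 244, 259, 972, 623}, |N(392)| = 7.
deg(972) = 6; N(972) = {243, 744, 503, 643, 175, 392}.
Vertex 259 has 6 neighbors: 243, 744, 503, 643, 175, 392.
2 parts of sizes [7, 6]; α(G) = 7 = ϑ (perfect).
= 7.000000… (decimal).
Lovász sandwich 7 ≤ 7 ≤ 7: collapsed.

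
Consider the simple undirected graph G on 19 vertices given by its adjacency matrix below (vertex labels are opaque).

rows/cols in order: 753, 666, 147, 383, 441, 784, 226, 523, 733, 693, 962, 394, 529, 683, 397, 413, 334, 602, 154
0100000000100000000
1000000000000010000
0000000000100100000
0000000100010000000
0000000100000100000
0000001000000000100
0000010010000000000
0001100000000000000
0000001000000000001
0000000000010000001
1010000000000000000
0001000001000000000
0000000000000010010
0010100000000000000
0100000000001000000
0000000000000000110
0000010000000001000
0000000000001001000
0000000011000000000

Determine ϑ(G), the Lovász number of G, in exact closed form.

N(733) = {226, 154}, |N(733)| = 2.
deg(753) = 2; N(753) = {666, 962}.
N(334) = {784, 413}, |N(334)| = 2.
Vertex 962 has 2 neighbors: 753, 147.
deg(v) = 2 for all v (|V|=19); this is C_{19}, the 19-cycle.
spec(A) ≈ [2.0, 1.89163, 1.57828, 1.0939, 0.49097, -0.16516, -0.80339, -1.35456, -1.75895, -1.97272] (distinct, 5 d.p.).
With N=19: ϑ(G) = 19·(-(-1)*2*cos(pi/19))/(2−(-2*cos(pi/19))) = 19*cos(pi/19)/(cos(pi/19) + 1).
= 9.43477… (decimal).
α=9, χ(Ḡ)=10; ϑ=19*cos(pi/19)/(cos(pi/19) + 1) lies between (both strict).

19*cos(pi/19)/(cos(pi/19) + 1)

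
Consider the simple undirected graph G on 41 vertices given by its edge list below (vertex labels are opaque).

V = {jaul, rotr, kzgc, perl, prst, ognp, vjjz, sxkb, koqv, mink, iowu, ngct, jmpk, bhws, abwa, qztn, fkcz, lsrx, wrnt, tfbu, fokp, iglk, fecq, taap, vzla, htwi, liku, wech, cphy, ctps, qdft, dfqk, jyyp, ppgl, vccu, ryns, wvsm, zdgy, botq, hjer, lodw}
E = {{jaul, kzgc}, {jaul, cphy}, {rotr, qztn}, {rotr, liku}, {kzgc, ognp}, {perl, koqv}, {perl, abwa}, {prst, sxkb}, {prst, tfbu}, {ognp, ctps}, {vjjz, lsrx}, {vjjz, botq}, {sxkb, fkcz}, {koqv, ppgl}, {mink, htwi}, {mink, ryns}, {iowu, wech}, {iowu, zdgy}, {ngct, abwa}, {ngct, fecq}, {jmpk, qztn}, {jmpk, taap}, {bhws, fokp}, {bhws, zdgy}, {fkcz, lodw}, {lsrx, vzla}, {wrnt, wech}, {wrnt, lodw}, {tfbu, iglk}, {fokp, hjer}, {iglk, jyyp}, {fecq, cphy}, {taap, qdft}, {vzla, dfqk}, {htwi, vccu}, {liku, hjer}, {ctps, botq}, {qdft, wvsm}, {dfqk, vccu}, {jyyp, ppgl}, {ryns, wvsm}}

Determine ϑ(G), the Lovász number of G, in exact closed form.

41*cos(pi/41)/(cos(pi/41) + 1)

deg(sxkb) = 2; N(sxkb) = {prst, fkcz}.
N(koqv) = {perl, ppgl}, |N(koqv)| = 2.
N(kzgc) = {jaul, ognp}, |N(kzgc)| = 2.
Vertex botq has 2 neighbors: vjjz, ctps.
deg(v) = 2 for all v (|V|=41); connected 2-regular on 41 ⇒ C_{41}.
A has 21 distinct eigenvalues ≈ [2.0, 1.97656, 1.90679, 1.79233, 1.63586, 1.44104, 1.21245, 0.95544, 0.67603, 0.38078, 0.07661, -0.22937, -0.52996, -0.81814, -1.08714, -1.33065, -1.54298, -1.71914, -1.855, -1.94739, -1.99413].
Lovász (edge-transitive): ϑ = −41·(-2*cos(pi/41))/((2)−(-2*cos(pi/41))) = 41*cos(pi/41)/(cos(pi/41) + 1).
≈ 20.46988027 (to 8 d.p.).
Sandwich: α(G)=20 ≤ ϑ(G)=41*cos(pi/41)/(cos(pi/41) + 1) ≤ χ(Ḡ)=21 (both strict).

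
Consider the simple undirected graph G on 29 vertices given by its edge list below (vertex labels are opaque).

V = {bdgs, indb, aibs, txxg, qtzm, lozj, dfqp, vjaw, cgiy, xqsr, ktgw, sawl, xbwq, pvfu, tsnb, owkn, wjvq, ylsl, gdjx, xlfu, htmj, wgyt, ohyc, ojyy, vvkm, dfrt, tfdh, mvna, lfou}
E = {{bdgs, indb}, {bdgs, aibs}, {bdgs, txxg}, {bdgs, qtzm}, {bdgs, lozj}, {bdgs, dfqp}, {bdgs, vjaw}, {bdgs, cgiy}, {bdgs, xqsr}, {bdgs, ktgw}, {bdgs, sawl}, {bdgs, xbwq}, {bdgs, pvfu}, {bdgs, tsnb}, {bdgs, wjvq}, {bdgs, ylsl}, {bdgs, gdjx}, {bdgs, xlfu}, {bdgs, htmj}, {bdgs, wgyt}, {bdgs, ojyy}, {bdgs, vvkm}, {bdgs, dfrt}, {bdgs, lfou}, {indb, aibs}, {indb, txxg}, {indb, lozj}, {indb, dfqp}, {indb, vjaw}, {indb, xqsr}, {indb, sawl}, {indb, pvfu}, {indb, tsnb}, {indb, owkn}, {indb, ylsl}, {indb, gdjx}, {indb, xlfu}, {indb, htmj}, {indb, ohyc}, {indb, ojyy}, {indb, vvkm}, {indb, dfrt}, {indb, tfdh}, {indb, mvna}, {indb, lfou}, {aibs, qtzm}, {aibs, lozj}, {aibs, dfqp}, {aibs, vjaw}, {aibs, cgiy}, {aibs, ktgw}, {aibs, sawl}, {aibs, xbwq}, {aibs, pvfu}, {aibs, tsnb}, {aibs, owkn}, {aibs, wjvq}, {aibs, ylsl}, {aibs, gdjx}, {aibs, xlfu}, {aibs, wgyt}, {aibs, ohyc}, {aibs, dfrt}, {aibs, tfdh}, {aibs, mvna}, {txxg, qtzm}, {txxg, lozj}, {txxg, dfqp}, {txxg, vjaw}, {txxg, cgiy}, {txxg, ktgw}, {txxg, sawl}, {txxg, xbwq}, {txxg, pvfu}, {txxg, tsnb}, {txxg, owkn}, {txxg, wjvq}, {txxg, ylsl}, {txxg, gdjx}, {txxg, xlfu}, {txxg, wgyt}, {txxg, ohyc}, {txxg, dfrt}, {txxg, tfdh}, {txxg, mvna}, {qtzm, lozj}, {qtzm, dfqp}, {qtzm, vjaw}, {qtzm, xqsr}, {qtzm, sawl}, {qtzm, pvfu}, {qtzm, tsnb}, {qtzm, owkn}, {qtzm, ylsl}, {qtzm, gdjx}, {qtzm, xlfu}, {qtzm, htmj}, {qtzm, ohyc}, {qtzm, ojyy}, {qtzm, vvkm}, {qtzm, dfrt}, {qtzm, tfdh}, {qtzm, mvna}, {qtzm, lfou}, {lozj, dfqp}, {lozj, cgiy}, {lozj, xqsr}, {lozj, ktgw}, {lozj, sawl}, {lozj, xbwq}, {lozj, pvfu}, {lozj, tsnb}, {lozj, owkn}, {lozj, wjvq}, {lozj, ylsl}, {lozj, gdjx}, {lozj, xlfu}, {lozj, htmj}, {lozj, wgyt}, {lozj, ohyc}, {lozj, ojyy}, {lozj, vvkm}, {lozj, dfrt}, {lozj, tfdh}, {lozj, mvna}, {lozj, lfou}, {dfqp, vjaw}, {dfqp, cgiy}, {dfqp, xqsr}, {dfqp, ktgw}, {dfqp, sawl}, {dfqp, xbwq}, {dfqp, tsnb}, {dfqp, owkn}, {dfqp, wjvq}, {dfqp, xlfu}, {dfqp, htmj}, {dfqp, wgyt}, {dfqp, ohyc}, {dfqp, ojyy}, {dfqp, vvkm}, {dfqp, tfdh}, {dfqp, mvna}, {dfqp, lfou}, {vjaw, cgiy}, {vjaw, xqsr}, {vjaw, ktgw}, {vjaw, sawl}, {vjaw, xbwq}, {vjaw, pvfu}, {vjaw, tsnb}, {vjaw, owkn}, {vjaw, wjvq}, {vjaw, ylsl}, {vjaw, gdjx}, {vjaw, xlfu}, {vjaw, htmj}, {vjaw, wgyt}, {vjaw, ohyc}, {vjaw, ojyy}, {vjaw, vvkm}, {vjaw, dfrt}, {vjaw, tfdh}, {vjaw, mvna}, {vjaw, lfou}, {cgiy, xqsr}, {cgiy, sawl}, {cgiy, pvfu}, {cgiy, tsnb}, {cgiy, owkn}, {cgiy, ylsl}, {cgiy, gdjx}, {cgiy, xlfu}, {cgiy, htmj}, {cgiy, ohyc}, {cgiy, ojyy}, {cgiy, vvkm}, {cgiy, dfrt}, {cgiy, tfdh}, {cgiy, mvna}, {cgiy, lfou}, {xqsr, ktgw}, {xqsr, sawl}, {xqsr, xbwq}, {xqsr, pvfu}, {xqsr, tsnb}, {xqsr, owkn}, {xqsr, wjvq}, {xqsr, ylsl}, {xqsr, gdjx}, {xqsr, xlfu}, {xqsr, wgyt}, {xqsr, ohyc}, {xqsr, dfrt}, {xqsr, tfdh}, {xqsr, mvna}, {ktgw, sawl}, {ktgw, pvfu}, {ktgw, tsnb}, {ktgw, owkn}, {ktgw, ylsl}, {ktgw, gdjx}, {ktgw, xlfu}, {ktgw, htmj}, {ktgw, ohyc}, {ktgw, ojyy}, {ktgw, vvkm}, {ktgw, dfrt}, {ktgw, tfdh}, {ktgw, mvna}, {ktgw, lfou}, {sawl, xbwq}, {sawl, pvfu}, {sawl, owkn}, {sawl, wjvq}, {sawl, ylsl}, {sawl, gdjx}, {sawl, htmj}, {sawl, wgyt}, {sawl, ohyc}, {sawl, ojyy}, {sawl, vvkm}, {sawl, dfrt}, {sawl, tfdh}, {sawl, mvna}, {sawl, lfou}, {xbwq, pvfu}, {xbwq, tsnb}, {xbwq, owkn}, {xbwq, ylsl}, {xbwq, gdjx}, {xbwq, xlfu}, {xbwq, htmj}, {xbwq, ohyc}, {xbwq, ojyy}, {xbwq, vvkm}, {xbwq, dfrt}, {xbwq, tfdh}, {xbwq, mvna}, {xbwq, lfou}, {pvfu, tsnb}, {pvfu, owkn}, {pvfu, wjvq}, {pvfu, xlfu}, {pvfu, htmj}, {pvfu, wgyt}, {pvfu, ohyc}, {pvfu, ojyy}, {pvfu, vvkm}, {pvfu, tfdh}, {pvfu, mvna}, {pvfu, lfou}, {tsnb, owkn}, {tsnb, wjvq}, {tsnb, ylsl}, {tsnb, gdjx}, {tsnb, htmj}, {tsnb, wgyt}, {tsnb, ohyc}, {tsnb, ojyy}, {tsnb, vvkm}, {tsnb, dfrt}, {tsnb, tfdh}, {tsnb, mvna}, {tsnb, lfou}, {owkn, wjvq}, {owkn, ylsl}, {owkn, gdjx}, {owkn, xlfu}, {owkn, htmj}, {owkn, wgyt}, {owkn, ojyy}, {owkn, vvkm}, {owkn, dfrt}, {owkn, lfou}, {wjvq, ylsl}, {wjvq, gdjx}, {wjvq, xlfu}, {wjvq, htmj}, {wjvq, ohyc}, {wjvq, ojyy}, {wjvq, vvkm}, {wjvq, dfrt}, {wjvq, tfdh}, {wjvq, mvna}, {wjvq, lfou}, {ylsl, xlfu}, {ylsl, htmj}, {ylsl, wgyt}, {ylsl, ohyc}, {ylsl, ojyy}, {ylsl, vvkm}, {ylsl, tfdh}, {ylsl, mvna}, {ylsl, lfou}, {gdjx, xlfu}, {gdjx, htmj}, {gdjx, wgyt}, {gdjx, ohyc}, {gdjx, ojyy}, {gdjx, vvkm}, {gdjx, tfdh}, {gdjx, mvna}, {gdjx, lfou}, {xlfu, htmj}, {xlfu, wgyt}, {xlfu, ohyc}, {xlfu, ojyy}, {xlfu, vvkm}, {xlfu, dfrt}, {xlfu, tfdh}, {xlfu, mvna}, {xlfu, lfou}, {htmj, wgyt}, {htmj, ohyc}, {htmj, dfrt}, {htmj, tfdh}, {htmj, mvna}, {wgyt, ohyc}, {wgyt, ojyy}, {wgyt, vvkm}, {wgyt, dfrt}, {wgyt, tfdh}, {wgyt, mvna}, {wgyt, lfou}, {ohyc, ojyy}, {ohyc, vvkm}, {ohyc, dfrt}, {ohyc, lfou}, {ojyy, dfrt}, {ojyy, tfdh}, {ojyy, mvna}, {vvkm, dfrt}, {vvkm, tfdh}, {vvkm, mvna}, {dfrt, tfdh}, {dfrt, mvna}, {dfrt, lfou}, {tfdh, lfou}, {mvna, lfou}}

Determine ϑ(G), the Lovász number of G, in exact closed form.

deg(ylsl) = 24; N(ylsl) = {bdgs, indb, aibs, txxg, qtzm, lozj, vjaw, cgiy, xqsr, ktgw, sawl, xbwq, tsnb, owkn, wjvq, xlfu, htmj, wgyt, ohyc, ojyy, vvkm, tfdh, mvna, lfou}.
deg(qtzm) = 22; N(qtzm) = {bdgs, aibs, txxg, lozj, dfqp, vjaw, xqsr, sawl, pvfu, tsnb, owkn, ylsl, gdjx, xlfu, htmj, ohyc, ojyy, vvkm, dfrt, tfdh, mvna, lfou}.
deg(xlfu) = 26; N(xlfu) = {bdgs, indb, aibs, txxg, qtzm, lozj, dfqp, vjaw, cgiy, xqsr, ktgw, xbwq, pvfu, owkn, wjvq, ylsl, gdjx, htmj, wgyt, ohyc, ojyy, vvkm, dfrt, tfdh, mvna, lfou}.
N(wjvq) = {bdgs, aibs, txxg, lozj, dfqp, vjaw, xqsr, sawl, pvfu, tsnb, owkn, ylsl, gdjx, xlfu, htmj, ohyc, ojyy, vvkm, dfrt, tfdh, mvna, lfou}, |N(wjvq)| = 22.
K_{7,7,5,5,3,2} (perfect); ϑ(G) = α(G) = max{7,7,5,5,3,2} = 7.
Numerically 7.0000000.
7 ≤ 7 ≤ 7: collapsed.

7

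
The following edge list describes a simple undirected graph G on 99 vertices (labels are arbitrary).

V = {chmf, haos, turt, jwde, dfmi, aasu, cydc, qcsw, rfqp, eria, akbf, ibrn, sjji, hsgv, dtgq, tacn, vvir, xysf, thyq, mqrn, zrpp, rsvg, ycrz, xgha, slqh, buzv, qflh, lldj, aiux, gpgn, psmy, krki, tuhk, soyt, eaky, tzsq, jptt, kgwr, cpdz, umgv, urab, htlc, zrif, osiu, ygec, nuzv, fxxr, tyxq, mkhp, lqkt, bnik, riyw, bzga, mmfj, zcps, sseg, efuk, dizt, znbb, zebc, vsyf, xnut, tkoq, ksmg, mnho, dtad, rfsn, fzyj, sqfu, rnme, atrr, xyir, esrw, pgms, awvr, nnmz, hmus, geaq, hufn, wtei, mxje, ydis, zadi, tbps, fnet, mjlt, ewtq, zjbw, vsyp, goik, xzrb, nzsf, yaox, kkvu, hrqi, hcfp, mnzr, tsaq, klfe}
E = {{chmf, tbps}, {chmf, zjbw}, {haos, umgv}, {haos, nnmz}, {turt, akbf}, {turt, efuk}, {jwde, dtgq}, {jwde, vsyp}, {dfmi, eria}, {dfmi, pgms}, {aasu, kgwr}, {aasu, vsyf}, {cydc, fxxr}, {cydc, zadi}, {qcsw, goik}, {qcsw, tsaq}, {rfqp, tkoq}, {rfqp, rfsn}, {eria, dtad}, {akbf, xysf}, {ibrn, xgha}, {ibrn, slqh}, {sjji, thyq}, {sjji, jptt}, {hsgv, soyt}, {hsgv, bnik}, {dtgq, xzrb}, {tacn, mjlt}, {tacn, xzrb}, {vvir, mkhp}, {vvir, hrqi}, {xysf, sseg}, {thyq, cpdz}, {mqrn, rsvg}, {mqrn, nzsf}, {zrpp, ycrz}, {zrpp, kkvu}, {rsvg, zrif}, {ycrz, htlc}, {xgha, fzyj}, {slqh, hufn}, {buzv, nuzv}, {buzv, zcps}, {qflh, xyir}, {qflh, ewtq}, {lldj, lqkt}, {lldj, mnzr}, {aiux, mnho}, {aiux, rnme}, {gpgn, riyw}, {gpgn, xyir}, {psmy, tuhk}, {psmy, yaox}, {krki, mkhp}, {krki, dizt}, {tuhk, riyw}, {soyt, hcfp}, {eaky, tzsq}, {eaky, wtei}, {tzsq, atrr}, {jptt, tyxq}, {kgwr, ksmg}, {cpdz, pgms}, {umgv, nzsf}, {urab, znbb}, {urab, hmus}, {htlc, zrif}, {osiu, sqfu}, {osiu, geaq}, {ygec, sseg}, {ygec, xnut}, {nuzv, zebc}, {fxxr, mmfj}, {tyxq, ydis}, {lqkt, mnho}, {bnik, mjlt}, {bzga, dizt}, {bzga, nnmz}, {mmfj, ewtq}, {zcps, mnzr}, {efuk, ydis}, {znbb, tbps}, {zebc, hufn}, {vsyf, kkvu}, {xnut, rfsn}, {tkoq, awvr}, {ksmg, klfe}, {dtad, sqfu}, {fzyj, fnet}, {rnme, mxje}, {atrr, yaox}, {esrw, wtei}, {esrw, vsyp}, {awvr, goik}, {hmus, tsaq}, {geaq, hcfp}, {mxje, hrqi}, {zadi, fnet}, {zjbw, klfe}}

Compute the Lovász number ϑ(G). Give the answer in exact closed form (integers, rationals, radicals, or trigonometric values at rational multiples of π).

Vertex dfmi has 2 neighbors: eria, pgms.
N(rfqp) = {tkoq, rfsn}, |N(rfqp)| = 2.
deg(sseg) = 2; N(sseg) = {xysf, ygec}.
deg(hufn) = 2; N(hufn) = {slqh, zebc}.
Every vertex has degree 2 (N=99); this is C_{99}, the 99-cycle.
Distinct eigenvalues (to 6 d.p.): [2.0, 1.995973, 1.98391, 1.963857, 1.935897, 1.900142, 1.856736, 1.805853, 1.747699, 1.682507, 1.610541, 1.532089, 1.447468, 1.357019, 1.261105, 1.160114, 1.054451, 0.944542, 0.83083, 0.713772, 0.593841, 0.471518, 0.347296, 0.221676, 0.095164, -0.031732, -0.1585, -0.28463, -0.409613, -0.532948, -0.654136, -0.77269, -0.888133, -1.0, -1.10784, -1.211219, -1.309721, -1.40295, -1.490529, -1.572106, -1.647353, -1.715967, -1.777671, -1.832217, -1.879385, -1.918986, -1.95086, -1.974878, -1.990944, -1.998993].
Lovász: ϑ = −99(-2*cos(pi/99))/(2+-(-1)*2*cos(pi/99)) = 99*cos(pi/99)/(cos(pi/99) + 1).
Numerically 49.48753629.
Check 49 ≤ 99*cos(pi/99)/(cos(pi/99) + 1) ≤ 50: both strict.

99*cos(pi/99)/(cos(pi/99) + 1)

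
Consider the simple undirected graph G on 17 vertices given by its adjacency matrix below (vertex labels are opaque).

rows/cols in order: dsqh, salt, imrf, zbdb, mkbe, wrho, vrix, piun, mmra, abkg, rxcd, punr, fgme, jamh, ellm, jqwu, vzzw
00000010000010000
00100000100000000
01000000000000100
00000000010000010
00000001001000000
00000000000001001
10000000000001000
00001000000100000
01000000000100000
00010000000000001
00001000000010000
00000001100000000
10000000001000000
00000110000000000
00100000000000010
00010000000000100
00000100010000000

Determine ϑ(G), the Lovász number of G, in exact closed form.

Vertex jqwu has 2 neighbors: zbdb, ellm.
deg(piun) = 2; N(piun) = {mkbe, punr}.
N(dsqh) = {vrix, fgme}, |N(dsqh)| = 2.
deg(mkbe) = 2; N(mkbe) = {piun, rxcd}.
deg(v) = 2 for all v (|V|=17); a single 17-cycle (edge-transitive).
A has 9 distinct eigenvalues ≈ [2.0, 1.8649, 1.478, 0.8915, 0.1845, -0.5473, -1.2053, -1.7004, -1.9659].
Lovász: ϑ = −17(-2*cos(pi/17))/(2+-(-1)*2*cos(pi/17)) = 17*cos(pi/17)/(cos(pi/17) + 1).
≈ 8.427014314 (to 9 d.p.).
α=8, χ(Ḡ)=9; ϑ=17*cos(pi/17)/(cos(pi/17) + 1) lies between (both strict).

17*cos(pi/17)/(cos(pi/17) + 1)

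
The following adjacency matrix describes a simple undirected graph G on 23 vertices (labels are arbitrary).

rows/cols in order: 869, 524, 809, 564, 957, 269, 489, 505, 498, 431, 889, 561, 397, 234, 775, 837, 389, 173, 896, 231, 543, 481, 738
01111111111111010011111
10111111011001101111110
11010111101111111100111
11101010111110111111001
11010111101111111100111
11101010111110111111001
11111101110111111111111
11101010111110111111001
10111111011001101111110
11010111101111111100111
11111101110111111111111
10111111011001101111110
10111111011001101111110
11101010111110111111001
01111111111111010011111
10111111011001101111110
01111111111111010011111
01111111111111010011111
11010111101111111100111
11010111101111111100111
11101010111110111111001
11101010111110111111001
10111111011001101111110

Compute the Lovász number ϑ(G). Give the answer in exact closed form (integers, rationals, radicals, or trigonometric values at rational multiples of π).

6

Vertex 869 has 19 neighbors: 524, 809, 564, 957, 269, 489, 505, 498, 431, 889, 561, 397, 234, 837, 896, 231, 543, 481, 738.
Vertex 524 has 17 neighbors: 869, 809, 564, 957, 269, 489, 505, 431, 889, 234, 775, 389, 173, 896, 231, 543, 481.
Vertex 173 has 19 neighbors: 524, 809, 564, 957, 269, 489, 505, 498, 431, 889, 561, 397, 234, 837, 896, 231, 543, 481, 738.
N(775) = {524, 809, 564, 957, 269, 489, 505, 498, 431, 889, 561, 397, 234, 837, 896, 231, 543, 481, 738}, |N(775)| = 19.
5 parts of sizes [6, 6, 5, 4, 2]; α(G) = 6 = ϑ (perfect).
Numerically 6.00000.
Sandwich: α(G)=6 ≤ ϑ(G)=6 ≤ χ(Ḡ)=6 (collapsed).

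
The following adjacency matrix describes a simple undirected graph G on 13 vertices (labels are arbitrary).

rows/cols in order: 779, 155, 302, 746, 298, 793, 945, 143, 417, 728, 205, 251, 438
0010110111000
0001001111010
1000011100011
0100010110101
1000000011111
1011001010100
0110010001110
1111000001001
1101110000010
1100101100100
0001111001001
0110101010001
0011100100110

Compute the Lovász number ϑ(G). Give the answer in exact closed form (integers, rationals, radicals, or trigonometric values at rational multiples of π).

sqrt(13)

deg(728) = 6; N(728) = {779, 155, 298, 945, 143, 205}.
Vertex 779 has 6 neighbors: 302, 298, 793, 143, 417, 728.
N(251) = {155, 302, 298, 945, 417, 438}, |N(251)| = 6.
deg(155) = 6; N(155) = {746, 945, 143, 417, 728, 251}.
G on 13 vertices is 6-regular; SR(13,6,2,3) — a Paley graph.
The 3 distinct eigenvalues: [6.0, 1.302776, -2.302776].
With N=13: ϑ(G) = 13·(-(-sqrt(13)/2 - 1/2))/(6−(-sqrt(13)/2 - 1/2)) = sqrt(13).
Numerically 3.605551.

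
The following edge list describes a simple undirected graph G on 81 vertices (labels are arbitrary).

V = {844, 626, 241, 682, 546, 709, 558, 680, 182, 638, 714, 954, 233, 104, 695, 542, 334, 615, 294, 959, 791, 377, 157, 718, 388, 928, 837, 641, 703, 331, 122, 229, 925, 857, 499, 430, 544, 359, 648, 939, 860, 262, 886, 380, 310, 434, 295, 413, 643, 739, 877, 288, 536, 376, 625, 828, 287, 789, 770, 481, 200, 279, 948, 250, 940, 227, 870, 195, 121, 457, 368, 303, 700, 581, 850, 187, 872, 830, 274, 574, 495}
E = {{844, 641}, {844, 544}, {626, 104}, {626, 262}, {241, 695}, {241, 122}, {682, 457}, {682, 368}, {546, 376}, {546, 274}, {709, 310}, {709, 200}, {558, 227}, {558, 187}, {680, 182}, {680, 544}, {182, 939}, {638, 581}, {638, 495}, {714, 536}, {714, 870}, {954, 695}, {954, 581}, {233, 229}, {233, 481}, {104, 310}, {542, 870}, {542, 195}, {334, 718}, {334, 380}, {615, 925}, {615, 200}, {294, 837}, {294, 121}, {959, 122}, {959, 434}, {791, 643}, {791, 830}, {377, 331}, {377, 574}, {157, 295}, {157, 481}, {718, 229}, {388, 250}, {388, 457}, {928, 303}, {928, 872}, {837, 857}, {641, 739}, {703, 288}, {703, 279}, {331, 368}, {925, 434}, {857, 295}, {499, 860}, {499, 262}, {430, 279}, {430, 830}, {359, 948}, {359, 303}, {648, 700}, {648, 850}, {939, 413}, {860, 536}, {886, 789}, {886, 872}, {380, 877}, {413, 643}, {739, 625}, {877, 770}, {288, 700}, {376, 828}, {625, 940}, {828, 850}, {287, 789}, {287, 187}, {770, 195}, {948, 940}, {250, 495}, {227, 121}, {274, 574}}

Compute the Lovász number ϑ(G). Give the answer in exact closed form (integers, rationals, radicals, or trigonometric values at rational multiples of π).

deg(377) = 2; N(377) = {331, 574}.
Vertex 877 has 2 neighbors: 380, 770.
Vertex 615 has 2 neighbors: 925, 200.
deg(925) = 2; N(925) = {615, 434}.
Regular of degree 2 on 81 vertices: a single 81-cycle (edge-transitive).
Distinct eigenvalues (to 3 d.p.): [2.0, 1.994, 1.976, 1.946, 1.904, 1.851, 1.787, 1.712, 1.627, 1.532, 1.428, 1.315, 1.194, 1.066, 0.932, 0.792, 0.647, 0.499, 0.347, 0.194, 0.039, -0.116, -0.271, -0.423, -0.574, -0.72, -0.863, -1.0, -1.131, -1.256, -1.372, -1.481, -1.581, -1.671, -1.751, -1.821, -1.879, -1.927, -1.963, -1.986, -1.998].
ϑ = −N·λ_min/(λ_max−λ_min) = −81·(-2*cos(pi/81))/(2−(-2*cos(pi/81))) = 81*cos(pi/81)/(cos(pi/81) + 1).
Numerically 40.4848.
α=40, χ(Ḡ)=41; ϑ=81*cos(pi/81)/(cos(pi/81) + 1) lies between (both strict).

81*cos(pi/81)/(cos(pi/81) + 1)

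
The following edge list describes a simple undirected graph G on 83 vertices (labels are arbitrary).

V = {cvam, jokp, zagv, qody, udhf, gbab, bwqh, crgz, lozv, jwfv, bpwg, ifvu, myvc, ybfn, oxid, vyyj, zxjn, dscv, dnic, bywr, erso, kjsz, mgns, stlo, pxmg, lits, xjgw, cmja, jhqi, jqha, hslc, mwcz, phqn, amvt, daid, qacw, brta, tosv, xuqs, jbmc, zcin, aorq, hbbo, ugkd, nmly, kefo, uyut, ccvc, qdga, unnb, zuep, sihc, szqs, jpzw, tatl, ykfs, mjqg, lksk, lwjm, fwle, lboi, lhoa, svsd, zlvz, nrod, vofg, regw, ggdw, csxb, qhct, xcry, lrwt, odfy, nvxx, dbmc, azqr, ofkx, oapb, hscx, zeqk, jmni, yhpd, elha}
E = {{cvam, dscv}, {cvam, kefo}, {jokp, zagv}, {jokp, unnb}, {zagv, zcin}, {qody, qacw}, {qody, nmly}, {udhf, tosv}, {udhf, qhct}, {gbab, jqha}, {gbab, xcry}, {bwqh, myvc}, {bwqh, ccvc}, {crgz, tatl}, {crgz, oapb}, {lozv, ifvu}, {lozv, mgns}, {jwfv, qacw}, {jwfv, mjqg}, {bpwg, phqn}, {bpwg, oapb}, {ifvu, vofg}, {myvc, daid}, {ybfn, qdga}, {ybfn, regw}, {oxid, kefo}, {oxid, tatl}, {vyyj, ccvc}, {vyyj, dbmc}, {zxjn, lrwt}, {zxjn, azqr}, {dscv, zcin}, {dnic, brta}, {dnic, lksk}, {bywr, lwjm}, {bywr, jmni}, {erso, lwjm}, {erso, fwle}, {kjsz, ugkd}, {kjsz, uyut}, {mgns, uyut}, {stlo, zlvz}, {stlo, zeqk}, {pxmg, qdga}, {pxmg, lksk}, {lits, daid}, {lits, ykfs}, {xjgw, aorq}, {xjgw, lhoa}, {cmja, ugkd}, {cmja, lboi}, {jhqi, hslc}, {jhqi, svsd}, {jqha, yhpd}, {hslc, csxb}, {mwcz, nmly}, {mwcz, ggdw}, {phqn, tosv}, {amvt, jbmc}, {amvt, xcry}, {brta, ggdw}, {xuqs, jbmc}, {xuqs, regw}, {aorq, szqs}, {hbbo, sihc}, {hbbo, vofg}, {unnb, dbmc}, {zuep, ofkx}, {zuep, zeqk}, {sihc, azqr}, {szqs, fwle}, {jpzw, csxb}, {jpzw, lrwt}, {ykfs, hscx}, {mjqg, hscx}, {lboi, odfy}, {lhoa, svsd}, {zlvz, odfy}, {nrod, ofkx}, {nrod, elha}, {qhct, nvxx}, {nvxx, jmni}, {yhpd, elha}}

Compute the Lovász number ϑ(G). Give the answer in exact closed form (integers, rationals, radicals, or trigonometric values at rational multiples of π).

Vertex azqr has 2 neighbors: zxjn, sihc.
deg(uyut) = 2; N(uyut) = {kjsz, mgns}.
Vertex nrod has 2 neighbors: ofkx, elha.
Vertex stlo has 2 neighbors: zlvz, zeqk.
Every vertex has degree 2 (N=83); connected 2-regular on 83 ⇒ C_{83}.
The 42 distinct eigenvalues: [2.0, 1.99427, 1.97712, 1.94865, 1.90901, 1.85844, 1.79722, 1.72571, 1.64431, 1.5535, 1.45378, 1.34575, 1.23, 1.1072, 0.97807, 0.84333, 0.70376, 0.56016, 0.41335, 0.26418, 0.11349, -0.03785, -0.18897, -0.33901, -0.48711, -0.63242, -0.7741, -0.91135, -1.04338, -1.16944, -1.28879, -1.40077, -1.50472, -1.60005, -1.68622, -1.76273, -1.82914, -1.88507, -1.93021, -1.96429, -1.98712, -1.99857].
Lovász: ϑ = −83(-2*cos(pi/83))/(2+-(-1)*2*cos(pi/83)) = 83*cos(pi/83)/(cos(pi/83) + 1).
= 41.485133… (decimal).
Lovász sandwich 41 ≤ 83*cos(pi/83)/(cos(pi/83) + 1) ≤ 42: both strict.

83*cos(pi/83)/(cos(pi/83) + 1)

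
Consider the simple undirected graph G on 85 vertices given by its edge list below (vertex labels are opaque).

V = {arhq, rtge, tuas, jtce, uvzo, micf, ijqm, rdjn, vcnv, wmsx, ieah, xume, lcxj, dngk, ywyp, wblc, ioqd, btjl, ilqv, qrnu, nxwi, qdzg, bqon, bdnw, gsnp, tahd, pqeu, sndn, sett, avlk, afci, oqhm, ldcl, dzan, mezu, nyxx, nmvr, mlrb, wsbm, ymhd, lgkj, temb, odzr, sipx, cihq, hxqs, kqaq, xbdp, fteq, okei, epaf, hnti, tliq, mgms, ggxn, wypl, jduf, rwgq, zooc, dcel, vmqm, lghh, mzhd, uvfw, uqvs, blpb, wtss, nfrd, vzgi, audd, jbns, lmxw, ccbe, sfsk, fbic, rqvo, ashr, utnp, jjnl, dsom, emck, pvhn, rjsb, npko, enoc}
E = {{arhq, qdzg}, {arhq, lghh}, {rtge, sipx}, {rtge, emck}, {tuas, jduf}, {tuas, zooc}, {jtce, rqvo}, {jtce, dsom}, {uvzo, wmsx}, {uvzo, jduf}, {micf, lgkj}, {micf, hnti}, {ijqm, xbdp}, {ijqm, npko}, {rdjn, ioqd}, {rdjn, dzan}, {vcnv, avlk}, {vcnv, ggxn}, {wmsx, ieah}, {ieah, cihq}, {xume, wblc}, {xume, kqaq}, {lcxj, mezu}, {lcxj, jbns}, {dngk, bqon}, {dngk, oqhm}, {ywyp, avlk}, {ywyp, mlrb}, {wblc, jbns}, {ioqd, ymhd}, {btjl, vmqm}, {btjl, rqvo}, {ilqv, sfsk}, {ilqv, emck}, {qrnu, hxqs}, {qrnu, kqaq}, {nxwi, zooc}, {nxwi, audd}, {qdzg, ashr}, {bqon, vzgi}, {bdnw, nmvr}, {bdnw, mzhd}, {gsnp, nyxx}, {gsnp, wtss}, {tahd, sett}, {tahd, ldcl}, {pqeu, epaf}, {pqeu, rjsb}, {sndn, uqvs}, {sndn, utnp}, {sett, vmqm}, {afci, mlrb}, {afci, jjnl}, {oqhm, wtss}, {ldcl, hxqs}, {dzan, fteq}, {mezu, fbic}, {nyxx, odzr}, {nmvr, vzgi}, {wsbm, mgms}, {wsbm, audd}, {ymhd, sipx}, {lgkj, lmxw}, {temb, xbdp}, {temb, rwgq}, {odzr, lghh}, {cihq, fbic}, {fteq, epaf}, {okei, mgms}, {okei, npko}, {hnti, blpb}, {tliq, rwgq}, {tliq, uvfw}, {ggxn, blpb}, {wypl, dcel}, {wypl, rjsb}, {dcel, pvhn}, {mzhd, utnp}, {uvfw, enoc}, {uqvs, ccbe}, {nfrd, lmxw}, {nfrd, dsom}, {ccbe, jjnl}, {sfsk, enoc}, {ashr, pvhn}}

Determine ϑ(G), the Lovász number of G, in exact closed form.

85*cos(pi/85)/(cos(pi/85) + 1)

Vertex tuas has 2 neighbors: jduf, zooc.
deg(jjnl) = 2; N(jjnl) = {afci, ccbe}.
Vertex mezu has 2 neighbors: lcxj, fbic.
N(mgms) = {wsbm, okei}, |N(mgms)| = 2.
G on 85 vertices is 2-regular; a single 85-cycle (edge-transitive).
A has 43 distinct eigenvalues ≈ [2.0, 1.994538, 1.978183, 1.951024, 1.913209, 1.864944, 1.806494, 1.738178, 1.660368, 1.57349, 1.478018, 1.374473, 1.263422, 1.14547, 1.021262, 0.891477, 0.756822, 0.618034, 0.47587, 0.331108, 0.184537, 0.036958, -0.110823, -0.257998, -0.403765, -0.547326, -0.687898, -0.824713, -0.957023, -1.084107, -1.205269, -1.319849, -1.42722, -1.526797, -1.618034, -1.700434, -1.773547, -1.836974, -1.890368, -1.933437, -1.965946, -1.987718, -1.998634].
λ_max=2, λ_min=-2*cos(pi/85); ϑ = −85·λ_min/(λ_max−λ_min) = 85*cos(pi/85)/(cos(pi/85) + 1).
= 42.4855… (decimal).
Sandwich: α(G)=42 ≤ ϑ(G)=85*cos(pi/85)/(cos(pi/85) + 1) ≤ χ(Ḡ)=43 (both strict).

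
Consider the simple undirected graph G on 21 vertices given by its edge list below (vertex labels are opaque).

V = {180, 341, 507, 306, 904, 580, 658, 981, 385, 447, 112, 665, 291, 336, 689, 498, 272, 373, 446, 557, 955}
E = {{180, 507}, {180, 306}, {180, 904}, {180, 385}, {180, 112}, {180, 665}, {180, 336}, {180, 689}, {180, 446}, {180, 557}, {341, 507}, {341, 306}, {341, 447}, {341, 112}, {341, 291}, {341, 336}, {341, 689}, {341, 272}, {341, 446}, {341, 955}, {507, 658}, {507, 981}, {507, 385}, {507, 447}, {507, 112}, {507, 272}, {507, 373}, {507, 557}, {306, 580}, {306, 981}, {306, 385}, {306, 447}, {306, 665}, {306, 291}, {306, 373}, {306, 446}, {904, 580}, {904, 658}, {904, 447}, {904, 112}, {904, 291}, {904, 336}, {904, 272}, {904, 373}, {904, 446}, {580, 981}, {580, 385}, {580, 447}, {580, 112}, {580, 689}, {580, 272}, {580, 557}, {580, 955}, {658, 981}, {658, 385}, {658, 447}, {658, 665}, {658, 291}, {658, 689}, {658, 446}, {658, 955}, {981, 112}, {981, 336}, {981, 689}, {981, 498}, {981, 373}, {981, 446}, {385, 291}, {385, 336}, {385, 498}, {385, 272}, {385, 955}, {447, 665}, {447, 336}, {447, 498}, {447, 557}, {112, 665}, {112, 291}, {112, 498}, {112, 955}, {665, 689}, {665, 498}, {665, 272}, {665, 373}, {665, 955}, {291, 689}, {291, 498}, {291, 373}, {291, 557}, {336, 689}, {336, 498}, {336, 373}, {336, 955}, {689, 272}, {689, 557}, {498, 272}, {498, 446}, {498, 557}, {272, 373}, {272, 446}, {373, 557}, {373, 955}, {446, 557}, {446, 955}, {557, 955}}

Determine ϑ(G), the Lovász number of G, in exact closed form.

N(580) = {306, 904, 981, 385, 447, 112, 689, 272, 557, 955}, |N(580)| = 10.
Vertex 291 has 10 neighbors: 341, 306, 904, 658, 385, 112, 689, 498, 373, 557.
deg(446) = 10; N(446) = {180, 341, 306, 904, 658, 981, 498, 272, 557, 955}.
N(341) = {507, 306, 447, 112, 291, 336, 689, 272, 446, 955}, |N(341)| = 10.
Every vertex has degree 10 (N=21); this is K(7,2), the Kneser graph.
Distinct eigenvalues (to 3 d.p.): [10.0, 1.0, -4.0].
Lovász: ϑ = −21(-4)/(10+-1*(-4)) = 6.
Numerically 6.000000000.

6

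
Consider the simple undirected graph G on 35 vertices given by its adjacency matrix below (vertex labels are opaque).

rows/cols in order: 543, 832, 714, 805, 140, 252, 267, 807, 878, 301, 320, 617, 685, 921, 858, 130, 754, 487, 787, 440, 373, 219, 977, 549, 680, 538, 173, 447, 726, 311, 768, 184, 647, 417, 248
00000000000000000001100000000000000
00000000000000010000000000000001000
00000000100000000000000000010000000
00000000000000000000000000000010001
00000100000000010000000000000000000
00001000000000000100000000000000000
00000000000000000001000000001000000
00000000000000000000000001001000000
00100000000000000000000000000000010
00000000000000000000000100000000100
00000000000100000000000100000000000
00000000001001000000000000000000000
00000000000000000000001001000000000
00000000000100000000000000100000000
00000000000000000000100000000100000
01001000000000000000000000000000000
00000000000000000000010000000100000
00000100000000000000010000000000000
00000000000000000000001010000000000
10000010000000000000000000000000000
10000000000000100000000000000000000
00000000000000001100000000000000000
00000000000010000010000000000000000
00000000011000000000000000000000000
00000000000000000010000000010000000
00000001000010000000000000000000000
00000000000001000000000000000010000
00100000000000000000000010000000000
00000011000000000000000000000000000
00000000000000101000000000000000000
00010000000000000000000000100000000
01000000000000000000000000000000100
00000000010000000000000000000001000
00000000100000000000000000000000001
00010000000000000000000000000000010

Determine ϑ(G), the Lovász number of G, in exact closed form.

N(173) = {921, 768}, |N(173)| = 2.
Vertex 647 has 2 neighbors: 301, 184.
deg(543) = 2; N(543) = {440, 373}.
deg(714) = 2; N(714) = {878, 447}.
35-vertex 2-regular graph: connected 2-regular on 35 ⇒ C_{35}.
Distinct eigenvalues (to 6 d.p.): [2.0, 1.967859, 1.87247, 1.716898, 1.506143, 1.24698, 0.947737, 0.618034, 0.268467, -0.08973, -0.445042, -0.78605, -1.101794, -1.382125, -1.618034, -1.801938, -1.927926, -1.991949].
−35·(-2*cos(pi/35)) / ((2)−(-2*cos(pi/35))) = 35*cos(pi/35)/(cos(pi/35) + 1) = ϑ(G).
≈ 17.464704027 (to 9 d.p.).
Sandwich: α(G)=17 ≤ ϑ(G)=35*cos(pi/35)/(cos(pi/35) + 1) ≤ χ(Ḡ)=18 (both strict).

35*cos(pi/35)/(cos(pi/35) + 1)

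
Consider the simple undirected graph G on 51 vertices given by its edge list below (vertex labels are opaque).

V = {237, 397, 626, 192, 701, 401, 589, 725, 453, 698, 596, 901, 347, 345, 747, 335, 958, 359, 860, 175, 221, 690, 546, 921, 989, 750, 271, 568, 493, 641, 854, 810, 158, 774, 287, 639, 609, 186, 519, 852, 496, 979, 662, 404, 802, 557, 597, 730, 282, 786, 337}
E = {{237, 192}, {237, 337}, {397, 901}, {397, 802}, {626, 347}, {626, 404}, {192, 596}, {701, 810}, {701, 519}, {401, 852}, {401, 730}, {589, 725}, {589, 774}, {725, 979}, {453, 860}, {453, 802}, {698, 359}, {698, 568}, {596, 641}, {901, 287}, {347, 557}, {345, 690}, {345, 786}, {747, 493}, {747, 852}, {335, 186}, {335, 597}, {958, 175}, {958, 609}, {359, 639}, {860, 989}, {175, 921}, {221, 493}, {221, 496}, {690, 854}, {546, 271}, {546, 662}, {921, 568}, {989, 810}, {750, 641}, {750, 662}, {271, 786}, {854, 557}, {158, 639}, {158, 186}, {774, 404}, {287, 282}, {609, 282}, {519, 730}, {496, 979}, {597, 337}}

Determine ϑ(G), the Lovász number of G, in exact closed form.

N(852) = {401, 747}, |N(852)| = 2.
deg(701) = 2; N(701) = {810, 519}.
deg(237) = 2; N(237) = {192, 337}.
Vertex 860 has 2 neighbors: 453, 989.
2-regular, N=51; a single 51-cycle (edge-transitive).
A has 26 distinct eigenvalues ≈ [2.0, 1.98484, 1.93959, 1.86494, 1.76202, 1.63239, 1.47802, 1.30124, 1.10473, 0.89148, 0.66471, 0.42787, 0.18454, -0.06159, -0.30678, -0.54733, -0.77957, -1.0, -1.20527, -1.39227, -1.55816, -1.70043, -1.81693, -1.90588, -1.96595, -1.99621].
ϑ = −N·λ_min/(λ_max−λ_min) = −51·(-2*cos(pi/51))/(2−(-2*cos(pi/51))) = 51*cos(pi/51)/(cos(pi/51) + 1).
ϑ(G) ≈ 25.47579449.
25 ≤ 51*cos(pi/51)/(cos(pi/51) + 1) ≤ 26: both strict.

51*cos(pi/51)/(cos(pi/51) + 1)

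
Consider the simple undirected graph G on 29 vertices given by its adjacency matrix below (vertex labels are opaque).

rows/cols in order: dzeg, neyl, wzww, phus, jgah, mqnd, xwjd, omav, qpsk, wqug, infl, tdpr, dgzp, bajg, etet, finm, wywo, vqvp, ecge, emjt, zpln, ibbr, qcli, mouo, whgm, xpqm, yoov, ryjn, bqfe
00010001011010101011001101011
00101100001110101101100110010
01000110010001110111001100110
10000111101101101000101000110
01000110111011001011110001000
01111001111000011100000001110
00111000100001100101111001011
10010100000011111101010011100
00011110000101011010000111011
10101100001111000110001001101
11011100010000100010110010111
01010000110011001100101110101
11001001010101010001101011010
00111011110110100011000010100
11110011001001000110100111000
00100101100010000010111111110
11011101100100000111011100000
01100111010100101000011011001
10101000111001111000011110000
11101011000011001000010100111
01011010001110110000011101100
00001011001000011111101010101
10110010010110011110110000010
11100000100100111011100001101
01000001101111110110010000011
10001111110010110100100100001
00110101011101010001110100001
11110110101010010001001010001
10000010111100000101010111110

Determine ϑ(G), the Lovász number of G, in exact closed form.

sqrt(29)

deg(wywo) = 14; N(wywo) = {dzeg, neyl, phus, jgah, mqnd, omav, qpsk, tdpr, vqvp, ecge, emjt, ibbr, qcli, mouo}.
Vertex ecge has 14 neighbors: dzeg, wzww, jgah, qpsk, wqug, infl, bajg, etet, finm, wywo, ibbr, qcli, mouo, whgm.
Vertex zpln has 14 neighbors: neyl, phus, jgah, xwjd, infl, tdpr, dgzp, etet, finm, ibbr, qcli, mouo, xpqm, yoov.
Vertex tdpr has 14 neighbors: neyl, phus, qpsk, wqug, dgzp, bajg, wywo, vqvp, zpln, qcli, mouo, whgm, yoov, bqfe.
Regular of degree 14 on 29 vertices: Paley(29): SR with (k,λ,μ)=(14,6,7).
spec(A) ≈ [14.0, 2.1926, -3.1926] (distinct, 4 d.p.).
−29·(-sqrt(29)/2 - 1/2) / ((14)−(-sqrt(29)/2 - 1/2)) = sqrt(29) = ϑ(G).
≈ 5.385165 (to 6 d.p.).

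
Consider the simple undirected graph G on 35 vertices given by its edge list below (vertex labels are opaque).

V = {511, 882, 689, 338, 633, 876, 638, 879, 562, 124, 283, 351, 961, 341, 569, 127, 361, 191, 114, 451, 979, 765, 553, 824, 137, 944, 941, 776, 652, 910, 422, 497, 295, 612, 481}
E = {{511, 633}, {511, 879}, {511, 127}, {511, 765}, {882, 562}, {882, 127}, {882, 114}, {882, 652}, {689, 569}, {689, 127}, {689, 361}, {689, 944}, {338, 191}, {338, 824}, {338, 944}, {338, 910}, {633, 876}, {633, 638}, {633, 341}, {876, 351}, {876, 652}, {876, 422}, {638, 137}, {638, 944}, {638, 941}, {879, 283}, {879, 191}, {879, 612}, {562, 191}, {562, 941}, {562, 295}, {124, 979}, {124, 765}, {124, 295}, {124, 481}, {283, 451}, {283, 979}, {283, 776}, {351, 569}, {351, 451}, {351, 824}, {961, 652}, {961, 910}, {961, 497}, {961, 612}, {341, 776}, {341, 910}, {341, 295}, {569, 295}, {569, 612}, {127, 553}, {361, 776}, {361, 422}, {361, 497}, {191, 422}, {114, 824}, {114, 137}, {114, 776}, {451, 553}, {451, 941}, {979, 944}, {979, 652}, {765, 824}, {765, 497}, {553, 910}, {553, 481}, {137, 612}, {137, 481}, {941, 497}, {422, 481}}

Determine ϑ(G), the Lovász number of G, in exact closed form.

N(191) = {338, 879, 562, 422}, |N(191)| = 4.
Vertex 941 has 4 neighbors: 638, 562, 451, 497.
Vertex 944 has 4 neighbors: 689, 338, 638, 979.
N(765) = {511, 124, 824, 497}, |N(765)| = 4.
deg(v) = 4 for all v (|V|=35); this is K(7,3), the Kneser graph.
The 4 distinct eigenvalues: [4.0, 2.0, -1.0, -3.0].
ϑ = −N·λ_min/(λ_max−λ_min) = −35·(-3)/(4−(-3)) = 15.
ϑ(G) ≈ 15.000000000.

15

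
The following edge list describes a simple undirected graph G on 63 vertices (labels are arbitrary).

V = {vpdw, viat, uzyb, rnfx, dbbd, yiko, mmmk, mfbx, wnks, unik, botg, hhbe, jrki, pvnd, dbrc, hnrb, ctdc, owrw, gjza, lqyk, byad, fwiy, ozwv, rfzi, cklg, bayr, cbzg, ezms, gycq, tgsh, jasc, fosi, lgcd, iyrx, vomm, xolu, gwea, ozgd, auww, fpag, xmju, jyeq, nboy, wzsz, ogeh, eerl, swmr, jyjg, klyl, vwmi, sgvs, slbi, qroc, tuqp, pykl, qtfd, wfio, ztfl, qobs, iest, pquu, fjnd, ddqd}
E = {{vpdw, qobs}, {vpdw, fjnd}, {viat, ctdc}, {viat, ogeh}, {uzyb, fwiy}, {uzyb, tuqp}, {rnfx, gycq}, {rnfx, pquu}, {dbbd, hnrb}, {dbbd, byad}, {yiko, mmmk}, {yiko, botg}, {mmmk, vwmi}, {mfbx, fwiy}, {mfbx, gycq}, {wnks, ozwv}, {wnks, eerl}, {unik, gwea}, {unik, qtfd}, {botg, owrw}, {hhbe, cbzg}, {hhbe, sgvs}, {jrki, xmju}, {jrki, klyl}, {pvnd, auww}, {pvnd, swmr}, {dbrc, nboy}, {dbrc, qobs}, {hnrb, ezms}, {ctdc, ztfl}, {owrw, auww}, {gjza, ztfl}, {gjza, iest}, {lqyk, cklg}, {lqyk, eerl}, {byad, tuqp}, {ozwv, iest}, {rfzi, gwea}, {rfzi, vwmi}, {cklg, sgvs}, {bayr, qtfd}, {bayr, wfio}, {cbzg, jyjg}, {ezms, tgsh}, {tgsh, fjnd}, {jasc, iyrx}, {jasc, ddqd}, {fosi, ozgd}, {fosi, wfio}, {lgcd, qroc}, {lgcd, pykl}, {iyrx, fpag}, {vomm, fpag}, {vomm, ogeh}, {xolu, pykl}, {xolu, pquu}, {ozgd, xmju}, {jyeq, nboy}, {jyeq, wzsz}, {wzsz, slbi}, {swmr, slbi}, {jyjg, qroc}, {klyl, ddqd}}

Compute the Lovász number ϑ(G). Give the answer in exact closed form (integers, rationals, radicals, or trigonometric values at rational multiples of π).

N(yiko) = {mmmk, botg}, |N(yiko)| = 2.
Vertex jasc has 2 neighbors: iyrx, ddqd.
deg(fwiy) = 2; N(fwiy) = {uzyb, mfbx}.
N(vwmi) = {mmmk, rfzi}, |N(vwmi)| = 2.
2-regular, N=63; a single 63-cycle (edge-transitive).
The 32 distinct eigenvalues: [2.0, 1.990062, 1.960345, 1.911146, 1.842952, 1.756443, 1.652478, 1.532089, 1.396474, 1.24698, 1.085093, 0.912421, 0.730682, 0.541681, 0.347296, 0.14946, -0.049861, -0.248687, -0.445042, -0.636973, -0.822574, -1.0, -1.167487, -1.323372, -1.466104, -1.594265, -1.706582, -1.801938, -1.879385, -1.938155, -1.977662, -1.997514].
ϑ = −N·λ_min/(λ_max−λ_min) = −63·(-2*cos(pi/63))/(2−(-2*cos(pi/63))) = 63*cos(pi/63)/(cos(pi/63) + 1).
≈ 31.480409333 (to 9 d.p.).
31 ≤ 63*cos(pi/63)/(cos(pi/63) + 1) ≤ 32: both strict.

63*cos(pi/63)/(cos(pi/63) + 1)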